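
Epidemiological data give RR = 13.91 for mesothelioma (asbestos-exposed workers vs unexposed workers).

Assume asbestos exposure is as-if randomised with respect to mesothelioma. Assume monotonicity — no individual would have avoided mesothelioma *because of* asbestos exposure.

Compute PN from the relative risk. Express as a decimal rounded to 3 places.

Under exogeneity and monotonicity, PN = (RR − 1) / RR = 1 − 1/RR.
PN = (13.91 − 1) / 13.91 = 12.91 / 13.91 ≈ 0.9281

PN ≈ 0.928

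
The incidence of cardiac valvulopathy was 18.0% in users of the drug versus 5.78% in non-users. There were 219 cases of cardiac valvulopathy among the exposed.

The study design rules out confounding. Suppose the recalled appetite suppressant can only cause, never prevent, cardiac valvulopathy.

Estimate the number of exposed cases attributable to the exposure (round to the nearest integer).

p₁ = 0.18, p₀ = 0.0578.
PN = (p₁ − p₀)/p₁ = (0.18 − 0.0578) / 0.18 ≈ 0.67889.
Attributable cases ≈ PN × (exposed cases) = 0.67889 × 219 ≈ 148.68.

about 149 cases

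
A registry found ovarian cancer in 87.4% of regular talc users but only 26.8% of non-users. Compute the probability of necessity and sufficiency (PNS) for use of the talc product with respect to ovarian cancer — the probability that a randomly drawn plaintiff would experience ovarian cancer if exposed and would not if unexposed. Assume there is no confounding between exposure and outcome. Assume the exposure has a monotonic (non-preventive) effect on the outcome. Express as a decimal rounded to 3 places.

p₁ = 0.874, p₀ = 0.268.
Under exogeneity and monotonicity, PNS = p₁ − p₀.
PNS = 0.874 − 0.268 = 0.606

PNS ≈ 0.606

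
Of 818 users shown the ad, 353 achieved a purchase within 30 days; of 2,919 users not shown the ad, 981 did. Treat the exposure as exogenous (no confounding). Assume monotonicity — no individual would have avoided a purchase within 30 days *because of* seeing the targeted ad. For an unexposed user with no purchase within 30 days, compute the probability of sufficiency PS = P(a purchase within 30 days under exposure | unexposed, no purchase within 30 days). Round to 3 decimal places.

p₁ = P(outcome | exposed) = 353/818 = 0.43154
p₀ = P(outcome | unexposed) = 981/2919 = 0.33607
Under exogeneity and monotonicity, PS = (p₁ − p₀) / (1 − p₀).
PS = (0.43154 − 0.33607) / (1 − 0.33607) = 0.095466 / 0.66393 ≈ 0.1438

PS ≈ 0.144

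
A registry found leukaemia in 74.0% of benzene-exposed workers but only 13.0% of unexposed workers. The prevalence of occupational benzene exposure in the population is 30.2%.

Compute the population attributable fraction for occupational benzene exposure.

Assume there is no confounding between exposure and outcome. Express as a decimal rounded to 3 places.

PAF ≈ 0.586

p₁ = 0.74, p₀ = 0.13.
Overall risk P(Y=1) = π·p₁ + (1−π)·p₀ = 0.302×0.74 + 0.698×0.13 = 0.31422.
Under exogeneity, PAF = [P(Y=1) − p₀] / P(Y=1).
PAF = (0.31422 − 0.13) / 0.31422 ≈ 0.5863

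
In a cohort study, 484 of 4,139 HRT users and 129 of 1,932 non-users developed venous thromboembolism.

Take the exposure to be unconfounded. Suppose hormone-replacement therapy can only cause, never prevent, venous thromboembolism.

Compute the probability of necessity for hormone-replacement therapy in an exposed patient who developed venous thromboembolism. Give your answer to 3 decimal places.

PN ≈ 0.429

p₁ = P(outcome | exposed) = 484/4139 = 0.11694
p₀ = P(outcome | unexposed) = 129/1932 = 0.06677
Under exogeneity and monotonicity, PN = (p₁ − p₀) / p₁.
PN = (0.11694 − 0.06677) / 0.11694 = 0.050166 / 0.11694 ≈ 0.4290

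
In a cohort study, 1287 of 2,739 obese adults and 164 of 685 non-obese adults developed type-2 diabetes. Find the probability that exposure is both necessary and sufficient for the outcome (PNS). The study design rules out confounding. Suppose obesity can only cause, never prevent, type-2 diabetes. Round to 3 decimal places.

p₁ = P(outcome | exposed) = 1287/2739 = 0.46988
p₀ = P(outcome | unexposed) = 164/685 = 0.23942
Under exogeneity and monotonicity, PNS = p₁ − p₀.
PNS = 0.46988 − 0.23942 = 0.23046

PNS ≈ 0.230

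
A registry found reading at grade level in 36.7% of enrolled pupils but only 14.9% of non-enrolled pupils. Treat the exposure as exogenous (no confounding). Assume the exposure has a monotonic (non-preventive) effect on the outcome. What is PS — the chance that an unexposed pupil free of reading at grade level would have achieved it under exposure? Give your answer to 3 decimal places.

PS ≈ 0.256

p₁ = 0.367, p₀ = 0.149.
Under exogeneity and monotonicity, PS = (p₁ − p₀) / (1 − p₀).
PS = (0.367 − 0.149) / (1 − 0.149) = 0.218 / 0.851 ≈ 0.2562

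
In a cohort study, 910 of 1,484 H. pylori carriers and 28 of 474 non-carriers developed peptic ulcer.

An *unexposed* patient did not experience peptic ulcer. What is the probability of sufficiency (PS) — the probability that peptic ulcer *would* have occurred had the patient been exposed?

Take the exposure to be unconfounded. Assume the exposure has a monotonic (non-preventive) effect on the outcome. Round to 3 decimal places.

PS ≈ 0.589

p₁ = P(outcome | exposed) = 910/1484 = 0.61321
p₀ = P(outcome | unexposed) = 28/474 = 0.059072
Under exogeneity and monotonicity, PS = (p₁ − p₀) / (1 − p₀).
PS = (0.61321 − 0.059072) / (1 − 0.059072) = 0.55414 / 0.94093 ≈ 0.5889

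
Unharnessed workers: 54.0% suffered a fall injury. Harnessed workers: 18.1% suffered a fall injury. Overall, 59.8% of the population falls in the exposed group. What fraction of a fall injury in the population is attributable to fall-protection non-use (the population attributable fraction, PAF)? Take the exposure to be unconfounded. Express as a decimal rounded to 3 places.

p₁ = 0.54, p₀ = 0.181.
Overall risk P(Y=1) = π·p₁ + (1−π)·p₀ = 0.598×0.54 + 0.402×0.181 = 0.39568.
Under exogeneity, PAF = [P(Y=1) − p₀] / P(Y=1).
PAF = (0.39568 − 0.181) / 0.39568 ≈ 0.5426

PAF ≈ 0.543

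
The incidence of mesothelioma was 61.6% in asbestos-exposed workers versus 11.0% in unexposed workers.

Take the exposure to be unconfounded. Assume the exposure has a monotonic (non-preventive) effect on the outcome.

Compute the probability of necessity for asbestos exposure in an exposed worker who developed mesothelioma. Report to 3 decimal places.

p₁ = 0.616, p₀ = 0.11.
Under exogeneity and monotonicity, PN = (p₁ − p₀) / p₁.
PN = (0.616 − 0.11) / 0.616 = 0.506 / 0.616 ≈ 0.8214

PN ≈ 0.821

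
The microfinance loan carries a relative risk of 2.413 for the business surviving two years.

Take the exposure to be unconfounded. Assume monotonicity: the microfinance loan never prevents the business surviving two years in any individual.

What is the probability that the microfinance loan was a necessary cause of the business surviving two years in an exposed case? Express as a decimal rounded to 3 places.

Under exogeneity and monotonicity, PN = (RR − 1) / RR = 1 − 1/RR.
PN = (2.413 − 1) / 2.413 = 1.413 / 2.413 ≈ 0.5856

PN ≈ 0.586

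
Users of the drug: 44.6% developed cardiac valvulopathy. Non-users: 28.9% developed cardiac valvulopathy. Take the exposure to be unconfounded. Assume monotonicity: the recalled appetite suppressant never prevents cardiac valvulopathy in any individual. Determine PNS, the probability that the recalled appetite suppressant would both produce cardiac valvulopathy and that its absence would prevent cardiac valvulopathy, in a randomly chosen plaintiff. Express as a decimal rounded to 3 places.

PNS ≈ 0.157

p₁ = 0.446, p₀ = 0.289.
Under exogeneity and monotonicity, PNS = p₁ − p₀.
PNS = 0.446 − 0.289 = 0.157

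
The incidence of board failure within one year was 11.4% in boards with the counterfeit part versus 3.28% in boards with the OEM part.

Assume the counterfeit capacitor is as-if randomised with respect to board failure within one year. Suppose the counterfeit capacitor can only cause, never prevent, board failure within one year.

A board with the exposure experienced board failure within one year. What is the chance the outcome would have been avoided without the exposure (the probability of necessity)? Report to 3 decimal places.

p₁ = 0.114, p₀ = 0.0328.
Under exogeneity and monotonicity, PN = (p₁ − p₀) / p₁.
PN = (0.114 − 0.0328) / 0.114 = 0.0812 / 0.114 ≈ 0.7123

PN ≈ 0.712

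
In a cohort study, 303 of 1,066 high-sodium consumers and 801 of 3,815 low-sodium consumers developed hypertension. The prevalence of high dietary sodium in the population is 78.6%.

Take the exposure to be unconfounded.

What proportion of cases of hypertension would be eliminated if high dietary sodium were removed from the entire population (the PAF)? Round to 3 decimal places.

p₁ = P(outcome | exposed) = 303/1066 = 0.28424
p₀ = P(outcome | unexposed) = 801/3815 = 0.20996
Overall risk P(Y=1) = π·p₁ + (1−π)·p₀ = 0.786×0.28424 + 0.214×0.20996 = 0.26834.
Under exogeneity, PAF = [P(Y=1) − p₀] / P(Y=1).
PAF = (0.26834 − 0.20996) / 0.26834 ≈ 0.2176

PAF ≈ 0.218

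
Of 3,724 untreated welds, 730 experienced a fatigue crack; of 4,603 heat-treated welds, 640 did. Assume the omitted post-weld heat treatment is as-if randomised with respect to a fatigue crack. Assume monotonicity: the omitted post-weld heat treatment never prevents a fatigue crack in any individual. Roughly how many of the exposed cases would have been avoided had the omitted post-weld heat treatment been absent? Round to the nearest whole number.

p₁ = P(outcome | exposed) = 730/3724 = 0.19603
p₀ = P(outcome | unexposed) = 640/4603 = 0.13904
PN = (p₁ − p₀)/p₁ = (0.19603 − 0.13904) / 0.19603 ≈ 0.29071.
Attributable cases ≈ PN × (exposed cases) = 0.29071 × 730 ≈ 212.22.

about 212 cases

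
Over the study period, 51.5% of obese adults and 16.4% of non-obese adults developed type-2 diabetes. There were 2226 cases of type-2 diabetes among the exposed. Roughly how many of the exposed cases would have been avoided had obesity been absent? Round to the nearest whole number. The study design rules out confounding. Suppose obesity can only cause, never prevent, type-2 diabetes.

p₁ = 0.515, p₀ = 0.164.
PN = (p₁ − p₀)/p₁ = (0.515 − 0.164) / 0.515 ≈ 0.68155.
Attributable cases ≈ PN × (exposed cases) = 0.68155 × 2226 ≈ 1517.14.

about 1517 cases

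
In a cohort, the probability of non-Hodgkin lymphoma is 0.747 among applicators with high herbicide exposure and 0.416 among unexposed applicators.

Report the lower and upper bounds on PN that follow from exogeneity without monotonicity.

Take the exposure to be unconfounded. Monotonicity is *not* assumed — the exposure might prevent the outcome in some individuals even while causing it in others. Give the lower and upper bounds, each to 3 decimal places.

0.443 ≤ PN ≤ 0.782

Let p₁ = 0.747, p₀ = 0.416.
Under exogeneity alone the bounds on PN are max{0,(p₁−p₀)/p₁} ≤ PN ≤ min{1,(1−p₀)/p₁}.
  lower = (p₁ − p₀)/p₁ = 0.331 / 0.747 ≈ 0.4431
  upper = min{1, (1 − p₀)/p₁} = 0.584 / 0.747 ≈ 0.7818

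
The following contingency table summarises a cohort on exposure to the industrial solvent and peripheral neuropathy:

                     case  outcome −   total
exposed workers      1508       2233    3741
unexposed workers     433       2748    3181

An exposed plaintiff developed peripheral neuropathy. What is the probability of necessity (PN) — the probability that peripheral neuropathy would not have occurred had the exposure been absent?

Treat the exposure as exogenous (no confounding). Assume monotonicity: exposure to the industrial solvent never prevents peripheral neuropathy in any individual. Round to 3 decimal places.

PN ≈ 0.662

p₁ = P(outcome | exposed) = 1508/3741 = 0.4031
p₀ = P(outcome | unexposed) = 433/3181 = 0.13612
Under exogeneity and monotonicity, PN = (p₁ − p₀) / p₁.
PN = (0.4031 − 0.13612) / 0.4031 = 0.26698 / 0.4031 ≈ 0.6623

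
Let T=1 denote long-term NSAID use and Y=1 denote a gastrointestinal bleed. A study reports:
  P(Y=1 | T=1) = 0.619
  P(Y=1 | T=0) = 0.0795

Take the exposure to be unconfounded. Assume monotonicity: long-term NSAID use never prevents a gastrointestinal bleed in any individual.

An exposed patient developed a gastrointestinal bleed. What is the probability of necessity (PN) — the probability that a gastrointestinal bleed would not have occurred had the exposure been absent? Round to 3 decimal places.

Let p₁ = 0.619, p₀ = 0.0795.
Under exogeneity and monotonicity, PN = (p₁ − p₀) / p₁.
PN = (0.619 − 0.0795) / 0.619 = 0.5395 / 0.619 ≈ 0.8716

PN ≈ 0.872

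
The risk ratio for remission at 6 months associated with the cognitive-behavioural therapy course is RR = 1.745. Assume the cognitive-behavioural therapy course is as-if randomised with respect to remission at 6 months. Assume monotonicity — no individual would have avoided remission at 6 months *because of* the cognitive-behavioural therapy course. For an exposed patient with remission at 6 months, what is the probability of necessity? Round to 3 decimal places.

PN ≈ 0.427

Under exogeneity and monotonicity, PN = (RR − 1) / RR = 1 − 1/RR.
PN = (1.745 − 1) / 1.745 = 0.745 / 1.745 ≈ 0.4269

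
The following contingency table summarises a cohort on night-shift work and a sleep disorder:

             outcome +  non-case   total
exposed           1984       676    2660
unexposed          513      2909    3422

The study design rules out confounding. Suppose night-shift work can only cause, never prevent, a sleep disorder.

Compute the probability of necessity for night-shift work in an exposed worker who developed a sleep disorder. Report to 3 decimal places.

PN ≈ 0.799

p₁ = P(outcome | exposed) = 1984/2660 = 0.74586
p₀ = P(outcome | unexposed) = 513/3422 = 0.14991
Under exogeneity and monotonicity, PN = (p₁ − p₀)/p₁.
PN = (0.74586 − 0.14991) / 0.74586 ≈ 0.7990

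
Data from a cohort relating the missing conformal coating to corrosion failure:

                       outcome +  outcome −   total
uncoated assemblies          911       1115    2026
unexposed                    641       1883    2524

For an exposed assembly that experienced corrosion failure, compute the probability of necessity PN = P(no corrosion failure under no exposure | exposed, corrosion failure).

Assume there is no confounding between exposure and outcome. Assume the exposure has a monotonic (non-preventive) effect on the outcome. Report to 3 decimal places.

PN ≈ 0.435

p₁ = P(outcome | exposed) = 911/2026 = 0.44965
p₀ = P(outcome | unexposed) = 641/2524 = 0.25396
Under exogeneity and monotonicity, PN = (p₁ − p₀)/p₁.
PN = (0.44965 − 0.25396) / 0.44965 ≈ 0.4352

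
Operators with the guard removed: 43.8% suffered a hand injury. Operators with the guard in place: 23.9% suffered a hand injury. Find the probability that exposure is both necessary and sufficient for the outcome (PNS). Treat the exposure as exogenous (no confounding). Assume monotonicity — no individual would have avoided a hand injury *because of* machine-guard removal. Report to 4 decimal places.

PNS ≈ 0.1990

p₁ = 0.438, p₀ = 0.239.
Under exogeneity and monotonicity, PNS = p₁ − p₀.
PNS = 0.438 − 0.239 = 0.199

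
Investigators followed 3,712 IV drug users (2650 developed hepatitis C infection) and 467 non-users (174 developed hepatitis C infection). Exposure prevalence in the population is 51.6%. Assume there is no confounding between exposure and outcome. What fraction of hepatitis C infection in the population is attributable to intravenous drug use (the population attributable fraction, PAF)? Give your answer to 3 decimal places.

PAF ≈ 0.321

p₁ = P(outcome | exposed) = 2650/3712 = 0.7139
p₀ = P(outcome | unexposed) = 174/467 = 0.37259
Overall risk P(Y=1) = π·p₁ + (1−π)·p₀ = 0.516×0.7139 + 0.484×0.37259 = 0.54871.
Under exogeneity, PAF = [P(Y=1) − p₀] / P(Y=1).
PAF = (0.54871 − 0.37259) / 0.54871 ≈ 0.3210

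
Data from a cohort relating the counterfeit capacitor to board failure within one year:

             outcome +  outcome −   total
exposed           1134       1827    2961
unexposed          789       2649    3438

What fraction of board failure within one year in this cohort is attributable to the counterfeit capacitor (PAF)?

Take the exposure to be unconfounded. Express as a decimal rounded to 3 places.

p₁ = P(outcome | exposed) = 1134/2961 = 0.38298
p₀ = P(outcome | unexposed) = 789/3438 = 0.22949
Exposure prevalence π = 2961/6399 = 0.46273; overall risk P(Y=1) = 0.30052.
Under exogeneity, PAF = [P(Y=1) − p₀]/P(Y=1).
PAF = (0.30052 − 0.22949) / 0.30052 ≈ 0.2363

PAF ≈ 0.236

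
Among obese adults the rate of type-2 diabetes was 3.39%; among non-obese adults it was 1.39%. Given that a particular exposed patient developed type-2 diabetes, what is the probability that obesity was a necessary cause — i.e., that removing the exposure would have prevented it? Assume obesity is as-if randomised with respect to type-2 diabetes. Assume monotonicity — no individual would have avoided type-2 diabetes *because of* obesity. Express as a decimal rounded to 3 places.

p₁ = 0.0339, p₀ = 0.0139.
Under exogeneity and monotonicity, PN = (p₁ − p₀) / p₁.
PN = (0.0339 − 0.0139) / 0.0339 = 0.02 / 0.0339 ≈ 0.5900

PN ≈ 0.590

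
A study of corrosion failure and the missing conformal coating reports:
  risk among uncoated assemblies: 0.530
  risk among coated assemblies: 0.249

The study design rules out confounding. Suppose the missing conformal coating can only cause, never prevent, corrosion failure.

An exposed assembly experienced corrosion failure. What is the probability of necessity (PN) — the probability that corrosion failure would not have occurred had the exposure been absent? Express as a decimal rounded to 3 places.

PN ≈ 0.530

Let p₁ = 0.53, p₀ = 0.249.
Under exogeneity and monotonicity, PN = (p₁ − p₀) / p₁.
PN = (0.53 − 0.249) / 0.53 = 0.281 / 0.53 ≈ 0.5302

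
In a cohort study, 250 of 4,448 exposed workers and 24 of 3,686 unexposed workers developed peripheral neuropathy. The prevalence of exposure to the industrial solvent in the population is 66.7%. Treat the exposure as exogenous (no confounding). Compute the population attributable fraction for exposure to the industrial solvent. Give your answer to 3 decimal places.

PAF ≈ 0.836

p₁ = P(outcome | exposed) = 250/4448 = 0.056205
p₀ = P(outcome | unexposed) = 24/3686 = 0.0065111
Overall risk P(Y=1) = π·p₁ + (1−π)·p₀ = 0.667×0.056205 + 0.333×0.0065111 = 0.039657.
Under exogeneity, PAF = [P(Y=1) − p₀] / P(Y=1).
PAF = (0.039657 − 0.0065111) / 0.039657 ≈ 0.8358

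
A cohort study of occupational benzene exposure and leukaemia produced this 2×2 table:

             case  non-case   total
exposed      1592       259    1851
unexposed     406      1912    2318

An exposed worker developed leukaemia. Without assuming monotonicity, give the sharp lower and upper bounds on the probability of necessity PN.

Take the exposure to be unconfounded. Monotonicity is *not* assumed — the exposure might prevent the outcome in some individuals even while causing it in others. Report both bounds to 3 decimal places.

0.796 ≤ PN ≤ 0.959

p₁ = P(outcome | exposed) = 1592/1851 = 0.86008
p₀ = P(outcome | unexposed) = 406/2318 = 0.17515
Under exogeneity alone the bounds on PN are max{0,(p₁−p₀)/p₁} ≤ PN ≤ min{1,(1−p₀)/p₁}.
  lower = (p₁ − p₀)/p₁ = 0.68492 / 0.86008 ≈ 0.7964
  upper = min{1, (1 − p₀)/p₁} = 0.82485 / 0.86008 ≈ 0.9590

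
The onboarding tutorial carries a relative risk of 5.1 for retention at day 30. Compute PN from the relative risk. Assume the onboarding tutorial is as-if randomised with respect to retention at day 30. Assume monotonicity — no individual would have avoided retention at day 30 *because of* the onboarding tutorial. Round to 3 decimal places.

PN ≈ 0.804

Under exogeneity and monotonicity, PN = (RR − 1) / RR = 1 − 1/RR.
PN = (5.1 − 1) / 5.1 = 4.1 / 5.1 ≈ 0.8039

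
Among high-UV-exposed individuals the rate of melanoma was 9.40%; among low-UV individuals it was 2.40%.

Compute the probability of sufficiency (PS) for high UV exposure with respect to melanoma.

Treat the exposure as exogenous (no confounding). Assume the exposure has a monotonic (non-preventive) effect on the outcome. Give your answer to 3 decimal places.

p₁ = 0.094, p₀ = 0.024.
Under exogeneity and monotonicity, PS = (p₁ − p₀) / (1 − p₀).
PS = (0.094 − 0.024) / (1 − 0.024) = 0.07 / 0.976 ≈ 0.0717

PS ≈ 0.072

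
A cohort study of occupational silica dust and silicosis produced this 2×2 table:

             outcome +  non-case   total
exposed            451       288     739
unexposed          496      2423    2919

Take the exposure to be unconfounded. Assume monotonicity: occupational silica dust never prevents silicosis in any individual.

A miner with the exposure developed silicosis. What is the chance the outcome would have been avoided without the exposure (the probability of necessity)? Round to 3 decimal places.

p₁ = P(outcome | exposed) = 451/739 = 0.61028
p₀ = P(outcome | unexposed) = 496/2919 = 0.16992
Under exogeneity and monotonicity, PN = (p₁ − p₀)/p₁.
PN = (0.61028 − 0.16992) / 0.61028 ≈ 0.7216

PN ≈ 0.722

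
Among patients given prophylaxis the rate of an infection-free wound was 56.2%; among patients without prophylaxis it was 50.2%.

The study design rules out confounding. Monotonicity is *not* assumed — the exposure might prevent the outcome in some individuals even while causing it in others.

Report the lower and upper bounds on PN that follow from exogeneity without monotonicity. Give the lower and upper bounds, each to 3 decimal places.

0.107 ≤ PN ≤ 0.886

p₁ = 0.562, p₀ = 0.502.
Under exogeneity alone the bounds on PN are max{0,(p₁−p₀)/p₁} ≤ PN ≤ min{1,(1−p₀)/p₁}.
  lower = (p₁ − p₀)/p₁ = 0.06 / 0.562 ≈ 0.1068
  upper = min{1, (1 − p₀)/p₁} = 0.498 / 0.562 ≈ 0.8861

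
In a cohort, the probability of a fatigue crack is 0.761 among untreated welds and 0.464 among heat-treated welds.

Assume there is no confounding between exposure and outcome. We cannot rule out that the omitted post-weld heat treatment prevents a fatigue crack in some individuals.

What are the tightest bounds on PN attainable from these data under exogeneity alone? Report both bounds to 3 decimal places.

0.390 ≤ PN ≤ 0.704

Let p₁ = 0.761, p₀ = 0.464.
Under exogeneity alone the bounds on PN are max{0,(p₁−p₀)/p₁} ≤ PN ≤ min{1,(1−p₀)/p₁}.
  lower = (p₁ − p₀)/p₁ = 0.297 / 0.761 ≈ 0.3903
  upper = min{1, (1 − p₀)/p₁} = 0.536 / 0.761 ≈ 0.7043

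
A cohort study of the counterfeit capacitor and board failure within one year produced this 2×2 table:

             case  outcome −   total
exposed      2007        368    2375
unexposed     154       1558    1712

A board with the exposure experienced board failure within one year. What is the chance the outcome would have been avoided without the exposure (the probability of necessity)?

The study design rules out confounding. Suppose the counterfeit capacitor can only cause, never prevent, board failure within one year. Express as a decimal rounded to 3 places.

PN ≈ 0.894

p₁ = P(outcome | exposed) = 2007/2375 = 0.84505
p₀ = P(outcome | unexposed) = 154/1712 = 0.089953
Under exogeneity and monotonicity, PN = (p₁ − p₀) / p₁.
PN = (0.84505 − 0.089953) / 0.84505 = 0.7551 / 0.84505 ≈ 0.8936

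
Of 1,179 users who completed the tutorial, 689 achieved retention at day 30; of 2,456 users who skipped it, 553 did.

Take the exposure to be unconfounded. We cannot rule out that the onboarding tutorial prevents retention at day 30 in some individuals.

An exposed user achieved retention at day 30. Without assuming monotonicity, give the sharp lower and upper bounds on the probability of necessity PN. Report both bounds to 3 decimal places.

0.615 ≤ PN ≤ 1.000

p₁ = P(outcome | exposed) = 689/1179 = 0.58439
p₀ = P(outcome | unexposed) = 553/2456 = 0.22516
Under exogeneity alone the bounds on PN are max{0,(p₁−p₀)/p₁} ≤ PN ≤ min{1,(1−p₀)/p₁}.
  lower = (p₁ − p₀)/p₁ = 0.35923 / 0.58439 ≈ 0.6147
  upper = min{1, (1 − p₀)/p₁} = 0.77484 / 0.58439 ≈ 1.3259 → capped at 1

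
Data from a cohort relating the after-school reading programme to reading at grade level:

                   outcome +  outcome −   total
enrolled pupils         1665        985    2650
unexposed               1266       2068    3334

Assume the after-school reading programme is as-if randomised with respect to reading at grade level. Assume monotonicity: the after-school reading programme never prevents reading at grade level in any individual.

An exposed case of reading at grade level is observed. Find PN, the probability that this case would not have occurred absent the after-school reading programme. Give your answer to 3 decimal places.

p₁ = P(outcome | exposed) = 1665/2650 = 0.6283
p₀ = P(outcome | unexposed) = 1266/3334 = 0.37972
Under exogeneity and monotonicity, PN = (p₁ − p₀)/p₁.
PN = (0.6283 − 0.37972) / 0.6283 ≈ 0.3956

PN ≈ 0.396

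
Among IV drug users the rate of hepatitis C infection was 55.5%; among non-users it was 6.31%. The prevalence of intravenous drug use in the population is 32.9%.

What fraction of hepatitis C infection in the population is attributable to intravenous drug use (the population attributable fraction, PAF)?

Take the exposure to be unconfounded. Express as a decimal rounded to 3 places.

p₁ = 0.555, p₀ = 0.0631.
Overall risk P(Y=1) = π·p₁ + (1−π)·p₀ = 0.329×0.555 + 0.671×0.0631 = 0.22494.
Under exogeneity, PAF = [P(Y=1) − p₀] / P(Y=1).
PAF = (0.22494 − 0.0631) / 0.22494 ≈ 0.7195

PAF ≈ 0.719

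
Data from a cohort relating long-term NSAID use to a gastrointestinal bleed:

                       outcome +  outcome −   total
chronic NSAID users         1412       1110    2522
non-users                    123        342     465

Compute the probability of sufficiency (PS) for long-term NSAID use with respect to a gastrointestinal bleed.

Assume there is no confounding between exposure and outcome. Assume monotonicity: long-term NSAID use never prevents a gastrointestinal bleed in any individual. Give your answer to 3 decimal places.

p₁ = P(outcome | exposed) = 1412/2522 = 0.55987
p₀ = P(outcome | unexposed) = 123/465 = 0.26452
Under exogeneity and monotonicity, PS = (p₁ − p₀)/(1 − p₀).
PS = (0.55987 − 0.26452) / 0.73548 ≈ 0.4016

PS ≈ 0.402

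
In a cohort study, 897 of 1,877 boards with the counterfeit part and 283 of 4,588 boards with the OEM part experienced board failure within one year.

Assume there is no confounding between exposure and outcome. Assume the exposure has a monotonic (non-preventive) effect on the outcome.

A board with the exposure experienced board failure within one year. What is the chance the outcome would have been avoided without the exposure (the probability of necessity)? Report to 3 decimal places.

p₁ = P(outcome | exposed) = 897/1877 = 0.47789
p₀ = P(outcome | unexposed) = 283/4588 = 0.061683
Under exogeneity and monotonicity, PN = (p₁ − p₀) / p₁.
PN = (0.47789 − 0.061683) / 0.47789 = 0.41621 / 0.47789 ≈ 0.8709

PN ≈ 0.871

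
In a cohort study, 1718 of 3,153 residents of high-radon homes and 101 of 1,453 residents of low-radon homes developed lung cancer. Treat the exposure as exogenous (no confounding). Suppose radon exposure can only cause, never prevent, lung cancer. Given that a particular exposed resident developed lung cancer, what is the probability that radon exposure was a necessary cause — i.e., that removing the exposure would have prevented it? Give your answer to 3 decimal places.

PN ≈ 0.872

p₁ = P(outcome | exposed) = 1718/3153 = 0.54488
p₀ = P(outcome | unexposed) = 101/1453 = 0.069511
Under exogeneity and monotonicity, PN = (p₁ − p₀) / p₁.
PN = (0.54488 − 0.069511) / 0.54488 = 0.47537 / 0.54488 ≈ 0.8724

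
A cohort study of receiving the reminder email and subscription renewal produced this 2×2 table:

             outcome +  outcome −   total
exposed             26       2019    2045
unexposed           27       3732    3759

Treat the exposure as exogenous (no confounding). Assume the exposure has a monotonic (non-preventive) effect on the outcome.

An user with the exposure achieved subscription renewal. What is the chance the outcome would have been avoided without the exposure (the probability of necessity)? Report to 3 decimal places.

p₁ = P(outcome | exposed) = 26/2045 = 0.012714
p₀ = P(outcome | unexposed) = 27/3759 = 0.0071828
Under exogeneity and monotonicity, PN = (p₁ − p₀)/p₁.
PN = (0.012714 − 0.0071828) / 0.012714 ≈ 0.4350

PN ≈ 0.435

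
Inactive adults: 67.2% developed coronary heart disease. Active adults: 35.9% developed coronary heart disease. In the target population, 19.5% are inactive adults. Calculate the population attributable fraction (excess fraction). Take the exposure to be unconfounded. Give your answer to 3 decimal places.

p₁ = 0.672, p₀ = 0.359.
Overall risk P(Y=1) = π·p₁ + (1−π)·p₀ = 0.195×0.672 + 0.805×0.359 = 0.42003.
Under exogeneity, PAF = [P(Y=1) − p₀] / P(Y=1).
PAF = (0.42003 − 0.359) / 0.42003 ≈ 0.1453

PAF ≈ 0.145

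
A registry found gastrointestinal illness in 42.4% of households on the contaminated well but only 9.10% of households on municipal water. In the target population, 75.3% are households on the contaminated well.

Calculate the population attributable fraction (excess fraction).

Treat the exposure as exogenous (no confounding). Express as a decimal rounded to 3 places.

PAF ≈ 0.734

p₁ = 0.424, p₀ = 0.091.
Overall risk P(Y=1) = π·p₁ + (1−π)·p₀ = 0.753×0.424 + 0.247×0.091 = 0.34175.
Under exogeneity, PAF = [P(Y=1) − p₀] / P(Y=1).
PAF = (0.34175 − 0.091) / 0.34175 ≈ 0.7337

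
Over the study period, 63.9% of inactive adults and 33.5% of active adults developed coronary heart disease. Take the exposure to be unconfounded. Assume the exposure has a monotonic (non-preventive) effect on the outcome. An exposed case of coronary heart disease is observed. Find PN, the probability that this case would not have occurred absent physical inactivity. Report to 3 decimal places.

p₁ = 0.639, p₀ = 0.335.
Under exogeneity and monotonicity, PN = (p₁ − p₀) / p₁.
PN = (0.639 − 0.335) / 0.639 = 0.304 / 0.639 ≈ 0.4757

PN ≈ 0.476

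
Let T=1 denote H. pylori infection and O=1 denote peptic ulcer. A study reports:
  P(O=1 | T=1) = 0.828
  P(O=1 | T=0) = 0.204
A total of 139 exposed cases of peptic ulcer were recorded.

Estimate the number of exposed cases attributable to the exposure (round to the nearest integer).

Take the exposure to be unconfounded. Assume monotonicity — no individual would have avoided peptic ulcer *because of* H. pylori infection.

Let p₁ = 0.828, p₀ = 0.204.
PN = (p₁ − p₀)/p₁ = (0.828 − 0.204) / 0.828 ≈ 0.75362.
Attributable cases ≈ PN × (exposed cases) = 0.75362 × 139 ≈ 104.75.

about 105 cases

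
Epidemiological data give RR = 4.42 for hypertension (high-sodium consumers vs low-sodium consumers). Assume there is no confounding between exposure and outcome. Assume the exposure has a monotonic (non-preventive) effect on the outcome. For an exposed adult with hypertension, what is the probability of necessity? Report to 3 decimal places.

Under exogeneity and monotonicity, PN = (RR − 1) / RR = 1 − 1/RR.
PN = (4.42 − 1) / 4.42 = 3.42 / 4.42 ≈ 0.7738

PN ≈ 0.774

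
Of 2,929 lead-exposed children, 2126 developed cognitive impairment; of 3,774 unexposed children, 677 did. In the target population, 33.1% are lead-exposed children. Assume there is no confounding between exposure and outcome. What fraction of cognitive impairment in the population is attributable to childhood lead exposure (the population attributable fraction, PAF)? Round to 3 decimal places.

p₁ = P(outcome | exposed) = 2126/2929 = 0.72584
p₀ = P(outcome | unexposed) = 677/3774 = 0.17939
Overall risk P(Y=1) = π·p₁ + (1−π)·p₀ = 0.331×0.72584 + 0.669×0.17939 = 0.36026.
Under exogeneity, PAF = [P(Y=1) − p₀] / P(Y=1).
PAF = (0.36026 − 0.17939) / 0.36026 ≈ 0.5021

PAF ≈ 0.502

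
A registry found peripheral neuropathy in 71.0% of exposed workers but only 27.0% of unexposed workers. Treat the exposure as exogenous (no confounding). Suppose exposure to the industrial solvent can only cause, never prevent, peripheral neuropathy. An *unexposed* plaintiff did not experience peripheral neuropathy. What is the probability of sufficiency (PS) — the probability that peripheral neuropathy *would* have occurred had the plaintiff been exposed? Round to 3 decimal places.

p₁ = 0.71, p₀ = 0.27.
Under exogeneity and monotonicity, PS = (p₁ − p₀) / (1 − p₀).
PS = (0.71 − 0.27) / (1 − 0.27) = 0.44 / 0.73 ≈ 0.6027

PS ≈ 0.603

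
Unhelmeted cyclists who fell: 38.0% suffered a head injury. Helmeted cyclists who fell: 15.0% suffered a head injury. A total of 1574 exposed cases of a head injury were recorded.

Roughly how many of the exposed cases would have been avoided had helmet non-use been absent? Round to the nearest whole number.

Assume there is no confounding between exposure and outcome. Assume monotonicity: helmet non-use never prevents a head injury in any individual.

p₁ = 0.38, p₀ = 0.15.
PN = (p₁ − p₀)/p₁ = (0.38 − 0.15) / 0.38 ≈ 0.60526.
Attributable cases ≈ PN × (exposed cases) = 0.60526 × 1574 ≈ 952.68.

about 953 cases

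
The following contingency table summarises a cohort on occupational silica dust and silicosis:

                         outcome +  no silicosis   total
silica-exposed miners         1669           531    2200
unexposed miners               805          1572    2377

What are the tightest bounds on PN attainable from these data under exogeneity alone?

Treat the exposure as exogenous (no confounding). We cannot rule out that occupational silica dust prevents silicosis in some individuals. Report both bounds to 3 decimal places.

0.554 ≤ PN ≤ 0.872

p₁ = P(outcome | exposed) = 1669/2200 = 0.75864
p₀ = P(outcome | unexposed) = 805/2377 = 0.33866
Under exogeneity alone the bounds on PN are max{0,(p₁−p₀)/p₁} ≤ PN ≤ min{1,(1−p₀)/p₁}.
  lower = (p₁ − p₀)/p₁ = 0.41997 / 0.75864 ≈ 0.5536
  upper = min{1, (1 − p₀)/p₁} = 0.66134 / 0.75864 ≈ 0.8717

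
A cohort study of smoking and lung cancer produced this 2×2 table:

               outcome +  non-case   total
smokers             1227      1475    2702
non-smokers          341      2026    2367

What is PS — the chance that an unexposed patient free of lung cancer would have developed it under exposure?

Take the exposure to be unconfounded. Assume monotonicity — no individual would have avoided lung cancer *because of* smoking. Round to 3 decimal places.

PS ≈ 0.362

p₁ = P(outcome | exposed) = 1227/2702 = 0.45411
p₀ = P(outcome | unexposed) = 341/2367 = 0.14406
Under exogeneity and monotonicity, PS = (p₁ − p₀) / (1 − p₀).
PS = (0.45411 − 0.14406) / (1 − 0.14406) = 0.31004 / 0.85594 ≈ 0.3622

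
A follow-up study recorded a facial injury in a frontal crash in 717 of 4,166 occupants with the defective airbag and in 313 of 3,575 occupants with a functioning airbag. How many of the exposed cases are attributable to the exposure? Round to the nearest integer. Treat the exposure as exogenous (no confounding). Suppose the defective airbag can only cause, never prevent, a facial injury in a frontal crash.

about 352 cases

p₁ = P(outcome | exposed) = 717/4166 = 0.17211
p₀ = P(outcome | unexposed) = 313/3575 = 0.087552
PN = (p₁ − p₀)/p₁ = (0.17211 − 0.087552) / 0.17211 ≈ 0.49129.
Attributable cases ≈ PN × (exposed cases) = 0.49129 × 717 ≈ 352.26.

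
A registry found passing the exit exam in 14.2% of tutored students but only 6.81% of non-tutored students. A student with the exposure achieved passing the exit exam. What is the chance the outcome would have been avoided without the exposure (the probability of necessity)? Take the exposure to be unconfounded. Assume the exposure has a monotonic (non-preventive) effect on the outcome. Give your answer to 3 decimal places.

p₁ = 0.142, p₀ = 0.0681.
Under exogeneity and monotonicity, PN = (p₁ − p₀) / p₁.
PN = (0.142 − 0.0681) / 0.142 = 0.0739 / 0.142 ≈ 0.5204

PN ≈ 0.520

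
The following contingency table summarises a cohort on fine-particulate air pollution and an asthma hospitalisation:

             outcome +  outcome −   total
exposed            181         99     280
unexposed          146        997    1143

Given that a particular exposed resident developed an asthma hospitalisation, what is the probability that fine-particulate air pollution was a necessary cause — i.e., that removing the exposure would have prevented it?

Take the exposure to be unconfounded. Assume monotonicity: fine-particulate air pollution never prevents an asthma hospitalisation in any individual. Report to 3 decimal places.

p₁ = P(outcome | exposed) = 181/280 = 0.64643
p₀ = P(outcome | unexposed) = 146/1143 = 0.12773
Under exogeneity and monotonicity, PN = (p₁ − p₀) / p₁.
PN = (0.64643 − 0.12773) / 0.64643 = 0.51869 / 0.64643 ≈ 0.8024

PN ≈ 0.802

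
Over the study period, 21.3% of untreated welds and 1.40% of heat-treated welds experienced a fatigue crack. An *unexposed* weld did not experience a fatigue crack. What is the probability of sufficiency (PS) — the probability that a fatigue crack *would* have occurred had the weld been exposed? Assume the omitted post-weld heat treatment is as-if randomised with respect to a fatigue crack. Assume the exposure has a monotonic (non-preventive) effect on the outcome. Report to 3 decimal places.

p₁ = 0.213, p₀ = 0.014.
Under exogeneity and monotonicity, PS = (p₁ − p₀) / (1 − p₀).
PS = (0.213 − 0.014) / (1 − 0.014) = 0.199 / 0.986 ≈ 0.2018

PS ≈ 0.202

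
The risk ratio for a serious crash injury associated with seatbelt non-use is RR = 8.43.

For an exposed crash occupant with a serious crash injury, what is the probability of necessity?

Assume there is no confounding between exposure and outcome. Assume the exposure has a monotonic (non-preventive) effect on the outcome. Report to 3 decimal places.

PN ≈ 0.881

Under exogeneity and monotonicity, PN = (RR − 1) / RR = 1 − 1/RR.
PN = (8.43 − 1) / 8.43 = 7.43 / 8.43 ≈ 0.8814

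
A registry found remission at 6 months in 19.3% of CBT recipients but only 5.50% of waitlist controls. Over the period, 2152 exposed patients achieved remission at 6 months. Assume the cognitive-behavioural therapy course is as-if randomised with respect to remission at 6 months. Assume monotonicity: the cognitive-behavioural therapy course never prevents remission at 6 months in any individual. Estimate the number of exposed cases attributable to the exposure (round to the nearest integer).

about 1539 cases

p₁ = 0.193, p₀ = 0.055.
PN = (p₁ − p₀)/p₁ = (0.193 − 0.055) / 0.193 ≈ 0.71503.
Attributable cases ≈ PN × (exposed cases) = 0.71503 × 2152 ≈ 1538.74.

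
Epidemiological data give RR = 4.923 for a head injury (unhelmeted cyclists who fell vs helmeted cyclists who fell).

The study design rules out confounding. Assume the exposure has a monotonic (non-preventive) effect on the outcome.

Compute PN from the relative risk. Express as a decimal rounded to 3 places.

Under exogeneity and monotonicity, PN = (RR − 1) / RR = 1 − 1/RR.
PN = (4.923 − 1) / 4.923 = 3.923 / 4.923 ≈ 0.7969

PN ≈ 0.797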